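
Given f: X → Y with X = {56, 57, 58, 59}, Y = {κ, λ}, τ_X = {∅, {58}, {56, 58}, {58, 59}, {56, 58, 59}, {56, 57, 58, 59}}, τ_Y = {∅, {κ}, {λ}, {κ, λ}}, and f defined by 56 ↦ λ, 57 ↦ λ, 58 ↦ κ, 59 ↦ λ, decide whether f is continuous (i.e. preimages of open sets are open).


f is NOT continuous.

Compute f^{-1}(U) for each U ∈ τ_Y:
  U = ∅: f^{-1}(U) = ∅ ∈ τ_X ✓.
  U = {κ}: f^{-1}(U) = {58} ∈ τ_X ✓.
  U = {λ}: f^{-1}(U) = {56, 57, 59} ∉ τ_X ✗.
  U = {κ, λ}: f^{-1}(U) = {56, 57, 58, 59} ∈ τ_X ✓.
Found U = {λ} with f^{-1}(U) = {56, 57, 59} not in τ_X. Therefore f is NOT continuous.


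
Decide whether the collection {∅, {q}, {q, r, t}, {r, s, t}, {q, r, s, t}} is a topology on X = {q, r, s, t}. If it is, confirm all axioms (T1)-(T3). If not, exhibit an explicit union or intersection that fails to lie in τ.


τ is NOT a topology on X.

Axiom (T1): ∅ ∈ τ? Yes; X ∈ τ? Yes.
Axiom (T2/T3): check pairwise unions and intersections of members of τ.
Counterexample for (T3): {q, r, t} ∩ {r, s, t} = {r, t} ∉ τ. Therefore τ is NOT a topology.


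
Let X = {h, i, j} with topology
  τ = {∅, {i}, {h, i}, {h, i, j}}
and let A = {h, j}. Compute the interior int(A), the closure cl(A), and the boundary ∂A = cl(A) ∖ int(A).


int(A) = ∅, cl(A) = {h, j}, ∂A = {h, j}.

Closed sets in (X, τ) are complements of opens:
  closed(X, τ) = {∅, {j}, {h, j}, {h, i, j}}.
int(A) = ⋃ {U ∈ τ : U ⊆ A}. Opens contained in A: ∅.
Taking the union of these: int(A) = ∅.
cl(A) = ⋂ {C closed : A ⊆ C}. Closed sets containing A: {h, j}, {h, i, j}.
Intersecting these: cl(A) = {h, j}.
∂A = cl(A) ∖ int(A) = {h, j} ∖ ∅ = {h, j}.


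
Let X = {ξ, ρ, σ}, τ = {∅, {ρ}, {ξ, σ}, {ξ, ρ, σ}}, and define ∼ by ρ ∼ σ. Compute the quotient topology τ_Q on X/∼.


X/∼ = {[ξ], [ρ=σ]}; |τ_Q| = 2.

Equivalence classes: [ξ], [ρ=σ].
Quotient map π: X → X/∼ sends ξ ↦ [ξ], ρ ↦ [ρ=σ], σ ↦ [ρ=σ].
For each subset V ⊆ X/∼, compute π^{-1}(V) ⊆ X and check whether π^{-1}(V) ∈ τ. V is open in τ_Q iff π^{-1}(V) ∈ τ.
  V = {}: π^{-1}(V) = ∅ ∈ τ ✓.
  V = {[ξ]}: π^{-1}(V) = {ξ} ∉ τ ✗.
  V = {[ρ=σ]}: π^{-1}(V) = {ρ, σ} ∉ τ ✗.
  V = {[ξ], [ρ=σ]}: π^{-1}(V) = {ξ, ρ, σ} ∈ τ ✓.
Open sets in the quotient: τ_Q = {{}, {[ξ], [ρ=σ]}} (2 elements).


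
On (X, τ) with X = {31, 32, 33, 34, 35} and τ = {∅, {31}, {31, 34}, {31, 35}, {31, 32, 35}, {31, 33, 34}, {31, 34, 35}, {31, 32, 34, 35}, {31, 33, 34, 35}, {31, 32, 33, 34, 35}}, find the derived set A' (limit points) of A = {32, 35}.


A' = {32}

For each x ∈ X, list the open sets U ∈ τ with x ∈ U, then check whether U ∩ (A ∖ {x}) ≠ ∅ for every such U.
  x = 31: open {31} ∋ x has {31} ∩ (A ∖ {31}) = ∅, so x is NOT a limit point.
  x = 32: opens ∋ x are {31, 32, 35}, {31, 32, 34, 35}, {31, 32, 33, 34, 35}; each meets A ∖ {32}, so x IS a limit point.
  x = 33: open {31, 33, 34} ∋ x has {31, 33, 34} ∩ (A ∖ {33}) = ∅, so x is NOT a limit point.
  x = 34: open {31, 34} ∋ x has {31, 34} ∩ (A ∖ {34}) = ∅, so x is NOT a limit point.
  x = 35: open {31, 35} ∋ x has {31, 35} ∩ (A ∖ {35}) = ∅, so x is NOT a limit point.
Collecting: A' = {32}.


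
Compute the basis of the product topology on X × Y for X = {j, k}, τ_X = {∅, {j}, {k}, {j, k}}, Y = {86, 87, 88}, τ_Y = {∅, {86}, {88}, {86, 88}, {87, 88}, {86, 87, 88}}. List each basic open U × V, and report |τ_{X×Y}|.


Basis B = {∅ × ∅, {j} × {86}, {j} × {88}, {k} × {86}, {k} × {88}, {j} × {86, 88}, {j, k} × {86}, {j} × {87, 88}, {j, k} × {88}, {k} × {86, 88}, {k} × {87, 88}, {j} × {86, 87, 88}, {k} × {86, 87, 88}, {j, k} × {86, 88}, {j, k} × {87, 88}, {j, k} × {86, 87, 88}}; |τ_{X×Y}| = 36.

Enumerate products U × V with U ∈ τ_X, V ∈ τ_Y (deduplicated):
  ∅ × ∅ = {} (∅)
  {j} × {86} = {(j,86)}
  {j} × {88} = {(j,88)}
  {k} × {86} = {(k,86)}
  {k} × {88} = {(k,88)}
  {j} × {86, 88} = {(j,86), (j,88)}
  {j, k} × {86} = {(j,86), (k,86)}
  {j} × {87, 88} = {(j,87), (j,88)}
  {j, k} × {88} = {(j,88), (k,88)}
  {k} × {86, 88} = {(k,86), (k,88)}
  {k} × {87, 88} = {(k,87), (k,88)}
  {j} × {86, 87, 88} = {(j,86), (j,87), (j,88)}
  {k} × {86, 87, 88} = {(k,86), (k,87), (k,88)}
  {j, k} × {86, 88} = {(j,86), (j,88), (k,86), (k,88)}
  {j, k} × {87, 88} = {(j,87), (j,88), (k,87), (k,88)}
  {j, k} × {86, 87, 88} = {(j,86), (j,87), (j,88), (k,86), (k,87), (k,88)}
These 16 distinct sets form the basis B.
Close under arbitrary unions to get τ_{X×Y}; counting gives |τ_{X×Y}| = 36.


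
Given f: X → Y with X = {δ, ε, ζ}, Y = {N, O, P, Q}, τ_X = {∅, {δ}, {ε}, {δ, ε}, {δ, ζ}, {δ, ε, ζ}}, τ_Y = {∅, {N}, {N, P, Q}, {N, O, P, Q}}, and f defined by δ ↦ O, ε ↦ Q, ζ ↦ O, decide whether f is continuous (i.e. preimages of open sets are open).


f IS continuous.

Compute f^{-1}(U) for each U ∈ τ_Y:
  U = ∅: f^{-1}(U) = ∅ ∈ τ_X ✓.
  U = {N}: f^{-1}(U) = ∅ ∈ τ_X ✓.
  U = {N, P, Q}: f^{-1}(U) = {ε} ∈ τ_X ✓.
  U = {N, O, P, Q}: f^{-1}(U) = {δ, ε, ζ} ∈ τ_X ✓.
Every preimage lies in τ_X, so f IS continuous.


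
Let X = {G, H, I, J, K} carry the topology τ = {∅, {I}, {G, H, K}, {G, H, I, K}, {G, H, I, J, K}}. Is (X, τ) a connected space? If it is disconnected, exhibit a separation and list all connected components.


(X, τ) is connected.

Find clopen sets (U ∈ τ with X ∖ U ∈ τ):
  U = ∅, X ∖ U = {G, H, I, J, K} — both open, so U is clopen.
  U = {G, H, I, J, K}, X ∖ U = ∅ — both open, so U is clopen.
Only trivial clopens (∅ and X) exist, so (X, τ) is connected.
Compute connected components by grouping points that agree on all clopens:
  component: {G, H, I, J, K}


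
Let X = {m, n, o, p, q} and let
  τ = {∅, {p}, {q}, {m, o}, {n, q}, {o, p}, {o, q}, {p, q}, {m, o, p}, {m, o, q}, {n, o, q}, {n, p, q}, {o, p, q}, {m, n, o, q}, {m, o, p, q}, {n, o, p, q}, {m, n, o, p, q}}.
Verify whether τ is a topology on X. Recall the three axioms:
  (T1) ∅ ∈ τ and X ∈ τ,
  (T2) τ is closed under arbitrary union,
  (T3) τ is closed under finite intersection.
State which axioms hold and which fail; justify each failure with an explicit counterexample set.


τ is NOT a topology on X.

Axiom (T1): ∅ ∈ τ? Yes; X ∈ τ? Yes.
Axiom (T2/T3): check pairwise unions and intersections of members of τ.
Counterexample for (T3): {m, o} ∩ {o, p} = {o} ∉ τ. Therefore τ is NOT a topology.


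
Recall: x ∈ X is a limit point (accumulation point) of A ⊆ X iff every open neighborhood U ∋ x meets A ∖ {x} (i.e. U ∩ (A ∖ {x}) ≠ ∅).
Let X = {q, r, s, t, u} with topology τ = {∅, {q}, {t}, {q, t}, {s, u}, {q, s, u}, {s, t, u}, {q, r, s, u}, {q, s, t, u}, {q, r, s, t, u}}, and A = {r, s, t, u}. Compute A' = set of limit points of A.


A' = {r, s, u}

For each x ∈ X, list the open sets U ∈ τ with x ∈ U, then check whether U ∩ (A ∖ {x}) ≠ ∅ for every such U.
  x = q: open {q} ∋ x has {q} ∩ (A ∖ {q}) = ∅, so x is NOT a limit point.
  x = r: opens ∋ x are {q, r, s, u}, {q, r, s, t, u}; each meets A ∖ {r}, so x IS a limit point.
  x = s: opens ∋ x are {s, u}, {q, s, u}, {s, t, u}, {q, r, s, u}, {q, s, t, u}, {q, r, s, t, u}; each meets A ∖ {s}, so x IS a limit point.
  x = t: open {t} ∋ x has {t} ∩ (A ∖ {t}) = ∅, so x is NOT a limit point.
  x = u: opens ∋ x are {s, u}, {q, s, u}, {s, t, u}, {q, r, s, u}, {q, s, t, u}, {q, r, s, t, u}; each meets A ∖ {u}, so x IS a limit point.
Collecting: A' = {r, s, u}.


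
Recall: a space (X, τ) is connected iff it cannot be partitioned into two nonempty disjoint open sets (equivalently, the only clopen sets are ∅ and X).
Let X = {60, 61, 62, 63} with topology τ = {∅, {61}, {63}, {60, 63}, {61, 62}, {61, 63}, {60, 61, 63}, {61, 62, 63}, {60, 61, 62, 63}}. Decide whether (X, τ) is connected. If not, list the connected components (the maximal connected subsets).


(X, τ) is disconnected; components = [{60, 63}, {61, 62}].

Find clopen sets (U ∈ τ with X ∖ U ∈ τ):
  U = ∅, X ∖ U = {60, 61, 62, 63} — both open, so U is clopen.
  U = {60, 63}, X ∖ U = {61, 62} — both open, so U is clopen.
  U = {61, 62}, X ∖ U = {60, 63} — both open, so U is clopen.
  U = {60, 61, 62, 63}, X ∖ U = ∅ — both open, so U is clopen.
Nontrivial clopen(s) exist: e.g. {61, 62}. So (X, τ) is disconnected.
Compute connected components by grouping points that agree on all clopens:
  component: {60, 63}
  component: {61, 62}


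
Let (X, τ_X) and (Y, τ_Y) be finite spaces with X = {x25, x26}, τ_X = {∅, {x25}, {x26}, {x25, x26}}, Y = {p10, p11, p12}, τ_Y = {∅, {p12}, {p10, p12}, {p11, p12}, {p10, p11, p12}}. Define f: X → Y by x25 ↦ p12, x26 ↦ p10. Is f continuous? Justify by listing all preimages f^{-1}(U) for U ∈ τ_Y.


f IS continuous.

Compute f^{-1}(U) for each U ∈ τ_Y:
  U = ∅: f^{-1}(U) = ∅ ∈ τ_X ✓.
  U = {p12}: f^{-1}(U) = {x25} ∈ τ_X ✓.
  U = {p10, p12}: f^{-1}(U) = {x25, x26} ∈ τ_X ✓.
  U = {p11, p12}: f^{-1}(U) = {x25} ∈ τ_X ✓.
  U = {p10, p11, p12}: f^{-1}(U) = {x25, x26} ∈ τ_X ✓.
Every preimage lies in τ_X, so f IS continuous.


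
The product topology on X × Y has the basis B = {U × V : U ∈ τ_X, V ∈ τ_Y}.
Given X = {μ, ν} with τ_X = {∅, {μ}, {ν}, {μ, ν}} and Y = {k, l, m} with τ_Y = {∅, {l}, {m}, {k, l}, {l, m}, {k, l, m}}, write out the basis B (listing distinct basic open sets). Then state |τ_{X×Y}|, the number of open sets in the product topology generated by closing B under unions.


Basis B = {∅ × ∅, {μ} × {l}, {μ} × {m}, {ν} × {l}, {ν} × {m}, {μ} × {k, l}, {μ} × {l, m}, {μ, ν} × {l}, {μ, ν} × {m}, {ν} × {k, l}, {ν} × {l, m}, {μ} × {k, l, m}, {ν} × {k, l, m}, {μ, ν} × {k, l}, {μ, ν} × {l, m}, {μ, ν} × {k, l, m}}; |τ_{X×Y}| = 36.

Enumerate products U × V with U ∈ τ_X, V ∈ τ_Y (deduplicated):
  ∅ × ∅ = {} (∅)
  {μ} × {l} = {(μ,l)}
  {μ} × {m} = {(μ,m)}
  {ν} × {l} = {(ν,l)}
  {ν} × {m} = {(ν,m)}
  {μ} × {k, l} = {(μ,k), (μ,l)}
  {μ} × {l, m} = {(μ,l), (μ,m)}
  {μ, ν} × {l} = {(μ,l), (ν,l)}
  {μ, ν} × {m} = {(μ,m), (ν,m)}
  {ν} × {k, l} = {(ν,k), (ν,l)}
  {ν} × {l, m} = {(ν,l), (ν,m)}
  {μ} × {k, l, m} = {(μ,k), (μ,l), (μ,m)}
  {ν} × {k, l, m} = {(ν,k), (ν,l), (ν,m)}
  {μ, ν} × {k, l} = {(μ,k), (μ,l), (ν,k), (ν,l)}
  {μ, ν} × {l, m} = {(μ,l), (μ,m), (ν,l), (ν,m)}
  {μ, ν} × {k, l, m} = {(μ,k), (μ,l), (μ,m), (ν,k), (ν,l), (ν,m)}
These 16 distinct sets form the basis B.
Close under arbitrary unions to get τ_{X×Y}; counting gives |τ_{X×Y}| = 36.


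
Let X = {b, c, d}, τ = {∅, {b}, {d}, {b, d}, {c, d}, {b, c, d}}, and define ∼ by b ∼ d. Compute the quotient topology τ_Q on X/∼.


X/∼ = {[b=d], [c]}; |τ_Q| = 3.

Equivalence classes: [b=d], [c].
Quotient map π: X → X/∼ sends b ↦ [b=d], c ↦ [c], d ↦ [b=d].
For each subset V ⊆ X/∼, compute π^{-1}(V) ⊆ X and check whether π^{-1}(V) ∈ τ. V is open in τ_Q iff π^{-1}(V) ∈ τ.
  V = {}: π^{-1}(V) = ∅ ∈ τ ✓.
  V = {[b=d]}: π^{-1}(V) = {b, d} ∈ τ ✓.
  V = {[c]}: π^{-1}(V) = {c} ∉ τ ✗.
  V = {[b=d], [c]}: π^{-1}(V) = {b, c, d} ∈ τ ✓.
Open sets in the quotient: τ_Q = {{}, {[b=d]}, {[b=d], [c]}} (3 elements).


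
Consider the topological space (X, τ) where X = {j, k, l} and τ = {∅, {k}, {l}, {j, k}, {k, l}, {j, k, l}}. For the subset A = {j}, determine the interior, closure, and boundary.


int(A) = ∅, cl(A) = {j}, ∂A = {j}.

Closed sets in (X, τ) are complements of opens:
  closed(X, τ) = {∅, {j}, {l}, {j, k}, {j, l}, {j, k, l}}.
int(A) = ⋃ {U ∈ τ : U ⊆ A}. Opens contained in A: ∅.
Taking the union of these: int(A) = ∅.
cl(A) = ⋂ {C closed : A ⊆ C}. Closed sets containing A: {j}, {j, k}, {j, l}, {j, k, l}.
Intersecting these: cl(A) = {j}.
∂A = cl(A) ∖ int(A) = {j} ∖ ∅ = {j}.


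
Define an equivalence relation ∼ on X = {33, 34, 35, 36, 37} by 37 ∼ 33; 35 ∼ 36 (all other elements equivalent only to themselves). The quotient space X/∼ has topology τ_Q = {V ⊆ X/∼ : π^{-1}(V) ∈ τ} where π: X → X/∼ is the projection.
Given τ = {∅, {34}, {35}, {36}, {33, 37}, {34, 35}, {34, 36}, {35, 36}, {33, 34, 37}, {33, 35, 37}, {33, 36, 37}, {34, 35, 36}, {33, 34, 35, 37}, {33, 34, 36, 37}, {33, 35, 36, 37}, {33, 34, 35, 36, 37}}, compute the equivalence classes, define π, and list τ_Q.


X/∼ = {[33=37], [34], [35=36]}; |τ_Q| = 8.

Equivalence classes: [33=37], [34], [35=36].
Quotient map π: X → X/∼ sends 33 ↦ [33=37], 34 ↦ [34], 35 ↦ [35=36], 36 ↦ [35=36], 37 ↦ [33=37].
For each subset V ⊆ X/∼, compute π^{-1}(V) ⊆ X and check whether π^{-1}(V) ∈ τ. V is open in τ_Q iff π^{-1}(V) ∈ τ.
  V = {}: π^{-1}(V) = ∅ ∈ τ ✓.
  V = {[33=37]}: π^{-1}(V) = {33, 37} ∈ τ ✓.
  V = {[34]}: π^{-1}(V) = {34} ∈ τ ✓.
  V = {[33=37], [34]}: π^{-1}(V) = {33, 34, 37} ∈ τ ✓.
  V = {[35=36]}: π^{-1}(V) = {35, 36} ∈ τ ✓.
  V = {[33=37], [35=36]}: π^{-1}(V) = {33, 35, 36, 37} ∈ τ ✓.
  V = {[34], [35=36]}: π^{-1}(V) = {34, 35, 36} ∈ τ ✓.
  V = {[33=37], [34], [35=36]}: π^{-1}(V) = {33, 34, 35, 36, 37} ∈ τ ✓.
Open sets in the quotient: τ_Q = {{}, {[33=37]}, {[34]}, {[33=37], [34]}, {[35=36]}, {[33=37], [35=36]}, {[34], [35=36]}, {[33=37], [34], [35=36]}} (8 elements).


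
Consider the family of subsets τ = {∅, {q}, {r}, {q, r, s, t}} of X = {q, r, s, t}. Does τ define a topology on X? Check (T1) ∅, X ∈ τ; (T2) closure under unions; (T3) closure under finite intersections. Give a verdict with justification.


τ is NOT a topology on X.

Axiom (T1): ∅ ∈ τ? Yes; X ∈ τ? Yes.
Axiom (T2/T3): check pairwise unions and intersections of members of τ.
Counterexample for (T2): {q} ∪ {r} = {q, r} ∉ τ. Therefore τ is NOT a topology.


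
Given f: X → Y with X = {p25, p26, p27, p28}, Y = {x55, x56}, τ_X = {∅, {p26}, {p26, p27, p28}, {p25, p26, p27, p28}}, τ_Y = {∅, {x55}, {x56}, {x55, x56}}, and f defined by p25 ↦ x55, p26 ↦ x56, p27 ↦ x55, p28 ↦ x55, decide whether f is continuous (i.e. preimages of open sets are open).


f is NOT continuous.

Compute f^{-1}(U) for each U ∈ τ_Y:
  U = ∅: f^{-1}(U) = ∅ ∈ τ_X ✓.
  U = {x55}: f^{-1}(U) = {p25, p27, p28} ∉ τ_X ✗.
  U = {x56}: f^{-1}(U) = {p26} ∈ τ_X ✓.
  U = {x55, x56}: f^{-1}(U) = {p25, p26, p27, p28} ∈ τ_X ✓.
Found U = {x55} with f^{-1}(U) = {p25, p27, p28} not in τ_X. Therefore f is NOT continuous.


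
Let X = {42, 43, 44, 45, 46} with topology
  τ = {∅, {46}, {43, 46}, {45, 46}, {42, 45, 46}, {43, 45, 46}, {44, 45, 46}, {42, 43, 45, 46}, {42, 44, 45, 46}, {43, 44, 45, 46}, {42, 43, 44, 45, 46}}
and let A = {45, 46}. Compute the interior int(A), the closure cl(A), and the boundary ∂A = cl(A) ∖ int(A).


int(A) = {45, 46}, cl(A) = {42, 43, 44, 45, 46}, ∂A = {42, 43, 44}.

Closed sets in (X, τ) are complements of opens:
  closed(X, τ) = {∅, {42}, {43}, {44}, {42, 43}, {42, 44}, {43, 44}, {42, 43, 44}, {42, 44, 45}, {42, 43, 44, 45}, {42, 43, 44, 45, 46}}.
int(A) = ⋃ {U ∈ τ : U ⊆ A}. Opens contained in A: ∅, {46}, {45, 46}.
Taking the union of these: int(A) = {45, 46}.
cl(A) = ⋂ {C closed : A ⊆ C}. Closed sets containing A: {42, 43, 44, 45, 46}.
Intersecting these: cl(A) = {42, 43, 44, 45, 46}.
∂A = cl(A) ∖ int(A) = {42, 43, 44, 45, 46} ∖ {45, 46} = {42, 43, 44}.


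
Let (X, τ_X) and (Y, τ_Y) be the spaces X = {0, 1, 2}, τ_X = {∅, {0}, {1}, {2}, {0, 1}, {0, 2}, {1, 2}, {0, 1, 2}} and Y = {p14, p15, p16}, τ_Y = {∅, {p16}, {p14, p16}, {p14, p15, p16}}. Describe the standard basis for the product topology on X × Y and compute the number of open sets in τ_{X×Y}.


Basis B = {∅ × ∅, {0} × {p16}, {1} × {p16}, {2} × {p16}, {0} × {p14, p16}, {0, 1} × {p16}, {0, 2} × {p16}, {1} × {p14, p16}, {1, 2} × {p16}, {2} × {p14, p16}, {0} × {p14, p15, p16}, {0, 1, 2} × {p16}, {1} × {p14, p15, p16}, {2} × {p14, p15, p16}, {0, 1} × {p14, p16}, {0, 2} × {p14, p16}, {1, 2} × {p14, p16}, {0, 1} × {p14, p15, p16}, {0, 2} × {p14, p15, p16}, {0, 1, 2} × {p14, p16}, {1, 2} × {p14, p15, p16}, {0, 1, 2} × {p14, p15, p16}}; |τ_{X×Y}| = 64.

Enumerate products U × V with U ∈ τ_X, V ∈ τ_Y (deduplicated):
  ∅ × ∅ = {} (∅)
  {0} × {p16} = {(0,p16)}
  {1} × {p16} = {(1,p16)}
  {2} × {p16} = {(2,p16)}
  {0} × {p14, p16} = {(0,p14), (0,p16)}
  {0, 1} × {p16} = {(0,p16), (1,p16)}
  {0, 2} × {p16} = {(0,p16), (2,p16)}
  {1} × {p14, p16} = {(1,p14), (1,p16)}
  {1, 2} × {p16} = {(1,p16), (2,p16)}
  {2} × {p14, p16} = {(2,p14), (2,p16)}
  {0} × {p14, p15, p16} = {(0,p14), (0,p15), (0,p16)}
  {0, 1, 2} × {p16} = {(0,p16), (1,p16), (2,p16)}
  {1} × {p14, p15, p16} = {(1,p14), (1,p15), (1,p16)}
  {2} × {p14, p15, p16} = {(2,p14), (2,p15), (2,p16)}
  {0, 1} × {p14, p16} = {(0,p14), (0,p16), (1,p14), (1,p16)}
  {0, 2} × {p14, p16} = {(0,p14), (0,p16), (2,p14), (2,p16)}
  {1, 2} × {p14, p16} = {(1,p14), (1,p16), (2,p14), (2,p16)}
  {0, 1} × {p14, p15, p16} = {(0,p14), (0,p15), (0,p16), (1,p14), (1,p15), (1,p16)}
  {0, 2} × {p14, p15, p16} = {(0,p14), (0,p15), (0,p16), (2,p14), (2,p15), (2,p16)}
  {0, 1, 2} × {p14, p16} = {(0,p14), (0,p16), (1,p14), (1,p16), (2,p14), (2,p16)}
  {1, 2} × {p14, p15, p16} = {(1,p14), (1,p15), (1,p16), (2,p14), (2,p15), (2,p16)}
  {0, 1, 2} × {p14, p15, p16} = {(0,p14), (0,p15), (0,p16), (1,p14), (1,p15), (1,p16), (2,p14), (2,p15), (2,p16)}
These 22 distinct sets form the basis B.
Close under arbitrary unions to get τ_{X×Y}; counting gives |τ_{X×Y}| = 64.


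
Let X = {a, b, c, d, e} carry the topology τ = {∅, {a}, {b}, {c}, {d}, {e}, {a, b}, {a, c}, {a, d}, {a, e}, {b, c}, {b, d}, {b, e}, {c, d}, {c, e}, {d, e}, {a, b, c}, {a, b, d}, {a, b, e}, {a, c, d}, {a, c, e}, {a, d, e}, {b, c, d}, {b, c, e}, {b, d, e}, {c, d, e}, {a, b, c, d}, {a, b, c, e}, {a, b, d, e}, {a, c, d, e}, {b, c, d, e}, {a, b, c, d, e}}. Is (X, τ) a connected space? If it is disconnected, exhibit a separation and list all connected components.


(X, τ) is disconnected; components = [{a}, {b}, {c}, {d}, {e}].

Find clopen sets (U ∈ τ with X ∖ U ∈ τ):
  U = ∅, X ∖ U = {a, b, c, d, e} — both open, so U is clopen.
  U = {a}, X ∖ U = {b, c, d, e} — both open, so U is clopen.
  U = {b}, X ∖ U = {a, c, d, e} — both open, so U is clopen.
  U = {c}, X ∖ U = {a, b, d, e} — both open, so U is clopen.
  U = {d}, X ∖ U = {a, b, c, e} — both open, so U is clopen.
  U = {e}, X ∖ U = {a, b, c, d} — both open, so U is clopen.
  U = {a, b}, X ∖ U = {c, d, e} — both open, so U is clopen.
  U = {a, c}, X ∖ U = {b, d, e} — both open, so U is clopen.
  U = {a, d}, X ∖ U = {b, c, e} — both open, so U is clopen.
  U = {a, e}, X ∖ U = {b, c, d} — both open, so U is clopen.
  U = {b, c}, X ∖ U = {a, d, e} — both open, so U is clopen.
  U = {b, d}, X ∖ U = {a, c, e} — both open, so U is clopen.
  U = {b, e}, X ∖ U = {a, c, d} — both open, so U is clopen.
  U = {c, d}, X ∖ U = {a, b, e} — both open, so U is clopen.
  U = {c, e}, X ∖ U = {a, b, d} — both open, so U is clopen.
  U = {d, e}, X ∖ U = {a, b, c} — both open, so U is clopen.
  U = {a, b, c}, X ∖ U = {d, e} — both open, so U is clopen.
  U = {a, b, d}, X ∖ U = {c, e} — both open, so U is clopen.
  U = {a, b, e}, X ∖ U = {c, d} — both open, so U is clopen.
  U = {a, c, d}, X ∖ U = {b, e} — both open, so U is clopen.
  U = {a, c, e}, X ∖ U = {b, d} — both open, so U is clopen.
  U = {a, d, e}, X ∖ U = {b, c} — both open, so U is clopen.
  U = {b, c, d}, X ∖ U = {a, e} — both open, so U is clopen.
  U = {b, c, e}, X ∖ U = {a, d} — both open, so U is clopen.
  U = {b, d, e}, X ∖ U = {a, c} — both open, so U is clopen.
  U = {c, d, e}, X ∖ U = {a, b} — both open, so U is clopen.
  U = {a, b, c, d}, X ∖ U = {e} — both open, so U is clopen.
  U = {a, b, c, e}, X ∖ U = {d} — both open, so U is clopen.
  U = {a, b, d, e}, X ∖ U = {c} — both open, so U is clopen.
  U = {a, c, d, e}, X ∖ U = {b} — both open, so U is clopen.
  U = {b, c, d, e}, X ∖ U = {a} — both open, so U is clopen.
  U = {a, b, c, d, e}, X ∖ U = ∅ — both open, so U is clopen.
Nontrivial clopen(s) exist: e.g. {b, c, d, e}. So (X, τ) is disconnected.
Compute connected components by grouping points that agree on all clopens:
  component: {a}
  component: {b}
  component: {c}
  component: {d}
  component: {e}


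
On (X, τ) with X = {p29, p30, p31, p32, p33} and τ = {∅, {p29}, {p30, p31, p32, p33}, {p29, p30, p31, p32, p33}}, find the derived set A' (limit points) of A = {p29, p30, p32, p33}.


A' = {p30, p31, p32, p33}

For each x ∈ X, list the open sets U ∈ τ with x ∈ U, then check whether U ∩ (A ∖ {x}) ≠ ∅ for every such U.
  x = p29: open {p29} ∋ x has {p29} ∩ (A ∖ {p29}) = ∅, so x is NOT a limit point.
  x = p30: opens ∋ x are {p30, p31, p32, p33}, {p29, p30, p31, p32, p33}; each meets A ∖ {p30}, so x IS a limit point.
  x = p31: opens ∋ x are {p30, p31, p32, p33}, {p29, p30, p31, p32, p33}; each meets A ∖ {p31}, so x IS a limit point.
  x = p32: opens ∋ x are {p30, p31, p32, p33}, {p29, p30, p31, p32, p33}; each meets A ∖ {p32}, so x IS a limit point.
  x = p33: opens ∋ x are {p30, p31, p32, p33}, {p29, p30, p31, p32, p33}; each meets A ∖ {p33}, so x IS a limit point.
Collecting: A' = {p30, p31, p32, p33}.


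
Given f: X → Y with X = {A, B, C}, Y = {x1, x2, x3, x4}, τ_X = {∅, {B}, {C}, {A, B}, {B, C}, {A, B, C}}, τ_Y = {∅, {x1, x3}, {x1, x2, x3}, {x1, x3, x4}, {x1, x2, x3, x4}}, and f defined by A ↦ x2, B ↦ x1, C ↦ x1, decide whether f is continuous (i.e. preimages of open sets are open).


f IS continuous.

Compute f^{-1}(U) for each U ∈ τ_Y:
  U = ∅: f^{-1}(U) = ∅ ∈ τ_X ✓.
  U = {x1, x3}: f^{-1}(U) = {B, C} ∈ τ_X ✓.
  U = {x1, x2, x3}: f^{-1}(U) = {A, B, C} ∈ τ_X ✓.
  U = {x1, x3, x4}: f^{-1}(U) = {B, C} ∈ τ_X ✓.
  U = {x1, x2, x3, x4}: f^{-1}(U) = {A, B, C} ∈ τ_X ✓.
Every preimage lies in τ_X, so f IS continuous.


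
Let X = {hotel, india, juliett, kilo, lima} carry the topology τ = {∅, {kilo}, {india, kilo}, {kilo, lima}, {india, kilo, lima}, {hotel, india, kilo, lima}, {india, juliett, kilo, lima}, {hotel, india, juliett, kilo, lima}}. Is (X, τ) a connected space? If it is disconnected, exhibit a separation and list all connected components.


(X, τ) is connected.

Find clopen sets (U ∈ τ with X ∖ U ∈ τ):
  U = ∅, X ∖ U = {hotel, india, juliett, kilo, lima} — both open, so U is clopen.
  U = {hotel, india, juliett, kilo, lima}, X ∖ U = ∅ — both open, so U is clopen.
Only trivial clopens (∅ and X) exist, so (X, τ) is connected.
Compute connected components by grouping points that agree on all clopens:
  component: {hotel, india, juliett, kilo, lima}


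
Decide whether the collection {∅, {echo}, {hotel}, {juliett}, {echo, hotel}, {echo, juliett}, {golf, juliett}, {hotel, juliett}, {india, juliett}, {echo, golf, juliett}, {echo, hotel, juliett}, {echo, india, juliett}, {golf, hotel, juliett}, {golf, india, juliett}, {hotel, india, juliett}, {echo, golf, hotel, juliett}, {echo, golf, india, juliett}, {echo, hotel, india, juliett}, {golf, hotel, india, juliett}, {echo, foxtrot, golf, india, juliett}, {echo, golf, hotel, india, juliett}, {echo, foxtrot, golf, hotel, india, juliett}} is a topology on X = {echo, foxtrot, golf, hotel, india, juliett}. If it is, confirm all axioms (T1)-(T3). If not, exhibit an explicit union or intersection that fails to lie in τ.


τ IS a topology on X.

Axiom (T1): ∅ ∈ τ? Yes; X ∈ τ? Yes.
Axiom (T2/T3): check pairwise unions and intersections of members of τ.
All pairwise intersections and unions checked — each lies in τ. Therefore τ satisfies (T1), (T2), (T3): it IS a topology on X.


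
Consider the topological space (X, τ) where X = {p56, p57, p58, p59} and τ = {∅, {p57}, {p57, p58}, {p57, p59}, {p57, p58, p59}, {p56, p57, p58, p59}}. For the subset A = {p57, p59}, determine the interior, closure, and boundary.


int(A) = {p57, p59}, cl(A) = {p56, p57, p58, p59}, ∂A = {p56, p58}.

Closed sets in (X, τ) are complements of opens:
  closed(X, τ) = {∅, {p56}, {p56, p58}, {p56, p59}, {p56, p58, p59}, {p56, p57, p58, p59}}.
int(A) = ⋃ {U ∈ τ : U ⊆ A}. Opens contained in A: ∅, {p57}, {p57, p59}.
Taking the union of these: int(A) = {p57, p59}.
cl(A) = ⋂ {C closed : A ⊆ C}. Closed sets containing A: {p56, p57, p58, p59}.
Intersecting these: cl(A) = {p56, p57, p58, p59}.
∂A = cl(A) ∖ int(A) = {p56, p57, p58, p59} ∖ {p57, p59} = {p56, p58}.


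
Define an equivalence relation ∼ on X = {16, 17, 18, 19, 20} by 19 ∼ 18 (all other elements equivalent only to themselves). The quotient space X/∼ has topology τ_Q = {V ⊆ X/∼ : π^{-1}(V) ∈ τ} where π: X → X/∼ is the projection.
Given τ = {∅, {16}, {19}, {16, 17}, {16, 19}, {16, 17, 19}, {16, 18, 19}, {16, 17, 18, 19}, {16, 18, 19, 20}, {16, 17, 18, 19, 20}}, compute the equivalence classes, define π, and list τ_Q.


X/∼ = {[16], [17], [18=19], [20]}; |τ_Q| = 7.

Equivalence classes: [16], [17], [18=19], [20].
Quotient map π: X → X/∼ sends 16 ↦ [16], 17 ↦ [17], 18 ↦ [18=19], 19 ↦ [18=19], 20 ↦ [20].
For each subset V ⊆ X/∼, compute π^{-1}(V) ⊆ X and check whether π^{-1}(V) ∈ τ. V is open in τ_Q iff π^{-1}(V) ∈ τ.
  V = {}: π^{-1}(V) = ∅ ∈ τ ✓.
  V = {[16]}: π^{-1}(V) = {16} ∈ τ ✓.
  V = {[17]}: π^{-1}(V) = {17} ∉ τ ✗.
  V = {[16], [17]}: π^{-1}(V) = {16, 17} ∈ τ ✓.
  V = {[18=19]}: π^{-1}(V) = {18, 19} ∉ τ ✗.
  V = {[16], [18=19]}: π^{-1}(V) = {16, 18, 19} ∈ τ ✓.
  V = {[17], [18=19]}: π^{-1}(V) = {17, 18, 19} ∉ τ ✗.
  V = {[16], [17], [18=19]}: π^{-1}(V) = {16, 17, 18, 19} ∈ τ ✓.
  V = {[20]}: π^{-1}(V) = {20} ∉ τ ✗.
  V = {[16], [20]}: π^{-1}(V) = {16, 20} ∉ τ ✗.
  V = {[17], [20]}: π^{-1}(V) = {17, 20} ∉ τ ✗.
  V = {[16], [17], [20]}: π^{-1}(V) = {16, 17, 20} ∉ τ ✗.
  V = {[18=19], [20]}: π^{-1}(V) = {18, 19, 20} ∉ τ ✗.
  V = {[16], [18=19], [20]}: π^{-1}(V) = {16, 18, 19, 20} ∈ τ ✓.
  V = {[17], [18=19], [20]}: π^{-1}(V) = {17, 18, 19, 20} ∉ τ ✗.
  V = {[16], [17], [18=19], [20]}: π^{-1}(V) = {16, 17, 18, 19, 20} ∈ τ ✓.
Open sets in the quotient: τ_Q = {{}, {[16]}, {[16], [17]}, {[16], [18=19]}, {[16], [17], [18=19]}, {[16], [18=19], [20]}, {[16], [17], [18=19], [20]}} (7 elements).


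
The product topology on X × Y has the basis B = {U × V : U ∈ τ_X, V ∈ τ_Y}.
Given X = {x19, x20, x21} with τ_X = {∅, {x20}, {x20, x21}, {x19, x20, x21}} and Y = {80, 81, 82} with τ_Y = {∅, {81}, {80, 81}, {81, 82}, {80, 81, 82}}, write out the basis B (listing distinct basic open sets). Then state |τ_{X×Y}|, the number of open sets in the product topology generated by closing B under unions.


Basis B = {∅ × ∅, {x20} × {81}, {x20} × {80, 81}, {x20} × {81, 82}, {x20, x21} × {81}, {x19, x20, x21} × {81}, {x20} × {80, 81, 82}, {x20, x21} × {80, 81}, {x20, x21} × {81, 82}, {x19, x20, x21} × {80, 81}, {x19, x20, x21} × {81, 82}, {x20, x21} × {80, 81, 82}, {x19, x20, x21} × {80, 81, 82}}; |τ_{X×Y}| = 30.

Enumerate products U × V with U ∈ τ_X, V ∈ τ_Y (deduplicated):
  ∅ × ∅ = {} (∅)
  {x20} × {81} = {(x20,81)}
  {x20} × {80, 81} = {(x20,80), (x20,81)}
  {x20} × {81, 82} = {(x20,81), (x20,82)}
  {x20, x21} × {81} = {(x20,81), (x21,81)}
  {x19, x20, x21} × {81} = {(x19,81), (x20,81), (x21,81)}
  {x20} × {80, 81, 82} = {(x20,80), (x20,81), (x20,82)}
  {x20, x21} × {80, 81} = {(x20,80), (x20,81), (x21,80), (x21,81)}
  {x20, x21} × {81, 82} = {(x20,81), (x20,82), (x21,81), (x21,82)}
  {x19, x20, x21} × {80, 81} = {(x19,80), (x19,81), (x20,80), (x20,81), (x21,80), (x21,81)}
  {x19, x20, x21} × {81, 82} = {(x19,81), (x19,82), (x20,81), (x20,82), (x21,81), (x21,82)}
  {x20, x21} × {80, 81, 82} = {(x20,80), (x20,81), (x20,82), (x21,80), (x21,81), (x21,82)}
  {x19, x20, x21} × {80, 81, 82} = {(x19,80), (x19,81), (x19,82), (x20,80), (x20,81), (x20,82), (x21,80), (x21,81), (x21,82)}
These 13 distinct sets form the basis B.
Close under arbitrary unions to get τ_{X×Y}; counting gives |τ_{X×Y}| = 30.


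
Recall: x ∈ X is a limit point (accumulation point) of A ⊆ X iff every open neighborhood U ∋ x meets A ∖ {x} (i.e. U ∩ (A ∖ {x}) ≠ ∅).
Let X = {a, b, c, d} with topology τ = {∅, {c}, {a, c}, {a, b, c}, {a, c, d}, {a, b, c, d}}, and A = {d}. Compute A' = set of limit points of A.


A' = ∅

For each x ∈ X, list the open sets U ∈ τ with x ∈ U, then check whether U ∩ (A ∖ {x}) ≠ ∅ for every such U.
  x = a: open {a, c} ∋ x has {a, c} ∩ (A ∖ {a}) = ∅, so x is NOT a limit point.
  x = b: open {a, b, c} ∋ x has {a, b, c} ∩ (A ∖ {b}) = ∅, so x is NOT a limit point.
  x = c: open {c} ∋ x has {c} ∩ (A ∖ {c}) = ∅, so x is NOT a limit point.
  x = d: open {a, c, d} ∋ x has {a, c, d} ∩ (A ∖ {d}) = ∅, so x is NOT a limit point.
Collecting: A' = ∅.


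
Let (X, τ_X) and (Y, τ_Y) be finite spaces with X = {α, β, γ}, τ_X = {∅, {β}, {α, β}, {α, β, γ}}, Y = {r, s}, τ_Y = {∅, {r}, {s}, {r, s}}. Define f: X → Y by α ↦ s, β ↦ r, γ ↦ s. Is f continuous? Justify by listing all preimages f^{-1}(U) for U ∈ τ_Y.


f is NOT continuous.

Compute f^{-1}(U) for each U ∈ τ_Y:
  U = ∅: f^{-1}(U) = ∅ ∈ τ_X ✓.
  U = {r}: f^{-1}(U) = {β} ∈ τ_X ✓.
  U = {s}: f^{-1}(U) = {α, γ} ∉ τ_X ✗.
  U = {r, s}: f^{-1}(U) = {α, β, γ} ∈ τ_X ✓.
Found U = {s} with f^{-1}(U) = {α, γ} not in τ_X. Therefore f is NOT continuous.


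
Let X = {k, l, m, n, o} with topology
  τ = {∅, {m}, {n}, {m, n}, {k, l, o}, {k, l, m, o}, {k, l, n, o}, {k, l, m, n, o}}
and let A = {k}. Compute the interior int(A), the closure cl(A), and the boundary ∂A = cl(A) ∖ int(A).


int(A) = ∅, cl(A) = {k, l, o}, ∂A = {k, l, o}.

Closed sets in (X, τ) are complements of opens:
  closed(X, τ) = {∅, {m}, {n}, {m, n}, {k, l, o}, {k, l, m, o}, {k, l, n, o}, {k, l, m, n, o}}.
int(A) = ⋃ {U ∈ τ : U ⊆ A}. Opens contained in A: ∅.
Taking the union of these: int(A) = ∅.
cl(A) = ⋂ {C closed : A ⊆ C}. Closed sets containing A: {k, l, o}, {k, l, m, o}, {k, l, n, o}, {k, l, m, n, o}.
Intersecting these: cl(A) = {k, l, o}.
∂A = cl(A) ∖ int(A) = {k, l, o} ∖ ∅ = {k, l, o}.


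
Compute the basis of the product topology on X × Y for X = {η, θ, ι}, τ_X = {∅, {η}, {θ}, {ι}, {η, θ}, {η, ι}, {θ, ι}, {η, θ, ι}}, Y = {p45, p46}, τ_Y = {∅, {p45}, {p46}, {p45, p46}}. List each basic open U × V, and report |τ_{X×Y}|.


Basis B = {∅ × ∅, {η} × {p45}, {η} × {p46}, {θ} × {p45}, {θ} × {p46}, {ι} × {p45}, {ι} × {p46}, {η} × {p45, p46}, {η, θ} × {p45}, {η, ι} × {p45}, {η, θ} × {p46}, {η, ι} × {p46}, {θ} × {p45, p46}, {θ, ι} × {p45}, {θ, ι} × {p46}, {ι} × {p45, p46}, {η, θ, ι} × {p45}, {η, θ, ι} × {p46}, {η, θ} × {p45, p46}, {η, ι} × {p45, p46}, {θ, ι} × {p45, p46}, {η, θ, ι} × {p45, p46}}; |τ_{X×Y}| = 64.

Enumerate products U × V with U ∈ τ_X, V ∈ τ_Y (deduplicated):
  ∅ × ∅ = {} (∅)
  {η} × {p45} = {(η,p45)}
  {η} × {p46} = {(η,p46)}
  {θ} × {p45} = {(θ,p45)}
  {θ} × {p46} = {(θ,p46)}
  {ι} × {p45} = {(ι,p45)}
  {ι} × {p46} = {(ι,p46)}
  {η} × {p45, p46} = {(η,p45), (η,p46)}
  {η, θ} × {p45} = {(η,p45), (θ,p45)}
  {η, ι} × {p45} = {(η,p45), (ι,p45)}
  {η, θ} × {p46} = {(η,p46), (θ,p46)}
  {η, ι} × {p46} = {(η,p46), (ι,p46)}
  {θ} × {p45, p46} = {(θ,p45), (θ,p46)}
  {θ, ι} × {p45} = {(θ,p45), (ι,p45)}
  {θ, ι} × {p46} = {(θ,p46), (ι,p46)}
  {ι} × {p45, p46} = {(ι,p45), (ι,p46)}
  {η, θ, ι} × {p45} = {(η,p45), (θ,p45), (ι,p45)}
  {η, θ, ι} × {p46} = {(η,p46), (θ,p46), (ι,p46)}
  {η, θ} × {p45, p46} = {(η,p45), (η,p46), (θ,p45), (θ,p46)}
  {η, ι} × {p45, p46} = {(η,p45), (η,p46), (ι,p45), (ι,p46)}
  {θ, ι} × {p45, p46} = {(θ,p45), (θ,p46), (ι,p45), (ι,p46)}
  {η, θ, ι} × {p45, p46} = {(η,p45), (η,p46), (θ,p45), (θ,p46), (ι,p45), (ι,p46)}
These 22 distinct sets form the basis B.
Close under arbitrary unions to get τ_{X×Y}; counting gives |τ_{X×Y}| = 64.


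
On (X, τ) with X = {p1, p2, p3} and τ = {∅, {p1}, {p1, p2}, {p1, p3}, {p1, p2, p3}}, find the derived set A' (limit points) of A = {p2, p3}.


A' = ∅

For each x ∈ X, list the open sets U ∈ τ with x ∈ U, then check whether U ∩ (A ∖ {x}) ≠ ∅ for every such U.
  x = p1: open {p1} ∋ x has {p1} ∩ (A ∖ {p1}) = ∅, so x is NOT a limit point.
  x = p2: open {p1, p2} ∋ x has {p1, p2} ∩ (A ∖ {p2}) = ∅, so x is NOT a limit point.
  x = p3: open {p1, p3} ∋ x has {p1, p3} ∩ (A ∖ {p3}) = ∅, so x is NOT a limit point.
Collecting: A' = ∅.


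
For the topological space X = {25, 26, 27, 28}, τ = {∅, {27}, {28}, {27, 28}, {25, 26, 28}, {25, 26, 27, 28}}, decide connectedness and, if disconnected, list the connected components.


(X, τ) is disconnected; components = [{27}, {25, 26, 28}].

Find clopen sets (U ∈ τ with X ∖ U ∈ τ):
  U = ∅, X ∖ U = {25, 26, 27, 28} — both open, so U is clopen.
  U = {27}, X ∖ U = {25, 26, 28} — both open, so U is clopen.
  U = {25, 26, 28}, X ∖ U = {27} — both open, so U is clopen.
  U = {25, 26, 27, 28}, X ∖ U = ∅ — both open, so U is clopen.
Nontrivial clopen(s) exist: e.g. {25, 26, 28}. So (X, τ) is disconnected.
Compute connected components by grouping points that agree on all clopens:
  component: {27}
  component: {25, 26, 28}


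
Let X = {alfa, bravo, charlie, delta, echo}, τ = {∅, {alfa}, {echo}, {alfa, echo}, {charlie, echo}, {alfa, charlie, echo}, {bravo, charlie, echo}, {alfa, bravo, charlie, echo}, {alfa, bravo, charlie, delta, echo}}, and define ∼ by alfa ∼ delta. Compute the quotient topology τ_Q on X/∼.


X/∼ = {[alfa=delta], [bravo], [charlie], [echo]}; |τ_Q| = 5.

Equivalence classes: [alfa=delta], [bravo], [charlie], [echo].
Quotient map π: X → X/∼ sends alfa ↦ [alfa=delta], bravo ↦ [bravo], charlie ↦ [charlie], delta ↦ [alfa=delta], echo ↦ [echo].
For each subset V ⊆ X/∼, compute π^{-1}(V) ⊆ X and check whether π^{-1}(V) ∈ τ. V is open in τ_Q iff π^{-1}(V) ∈ τ.
  V = {}: π^{-1}(V) = ∅ ∈ τ ✓.
  V = {[alfa=delta]}: π^{-1}(V) = {alfa, delta} ∉ τ ✗.
  V = {[bravo]}: π^{-1}(V) = {bravo} ∉ τ ✗.
  V = {[alfa=delta], [bravo]}: π^{-1}(V) = {alfa, bravo, delta} ∉ τ ✗.
  V = {[charlie]}: π^{-1}(V) = {charlie} ∉ τ ✗.
  V = {[alfa=delta], [charlie]}: π^{-1}(V) = {alfa, charlie, delta} ∉ τ ✗.
  V = {[bravo], [charlie]}: π^{-1}(V) = {bravo, charlie} ∉ τ ✗.
  V = {[alfa=delta], [bravo], [charlie]}: π^{-1}(V) = {alfa, bravo, charlie, delta} ∉ τ ✗.
  V = {[echo]}: π^{-1}(V) = {echo} ∈ τ ✓.
  V = {[alfa=delta], [echo]}: π^{-1}(V) = {alfa, delta, echo} ∉ τ ✗.
  V = {[bravo], [echo]}: π^{-1}(V) = {bravo, echo} ∉ τ ✗.
  V = {[alfa=delta], [bravo], [echo]}: π^{-1}(V) = {alfa, bravo, delta, echo} ∉ τ ✗.
  V = {[charlie], [echo]}: π^{-1}(V) = {charlie, echo} ∈ τ ✓.
  V = {[alfa=delta], [charlie], [echo]}: π^{-1}(V) = {alfa, charlie, delta, echo} ∉ τ ✗.
  V = {[bravo], [charlie], [echo]}: π^{-1}(V) = {bravo, charlie, echo} ∈ τ ✓.
  V = {[alfa=delta], [bravo], [charlie], [echo]}: π^{-1}(V) = {alfa, bravo, charlie, delta, echo} ∈ τ ✓.
Open sets in the quotient: τ_Q = {{}, {[echo]}, {[charlie], [echo]}, {[bravo], [charlie], [echo]}, {[alfa=delta], [bravo], [charlie], [echo]}} (5 elements).


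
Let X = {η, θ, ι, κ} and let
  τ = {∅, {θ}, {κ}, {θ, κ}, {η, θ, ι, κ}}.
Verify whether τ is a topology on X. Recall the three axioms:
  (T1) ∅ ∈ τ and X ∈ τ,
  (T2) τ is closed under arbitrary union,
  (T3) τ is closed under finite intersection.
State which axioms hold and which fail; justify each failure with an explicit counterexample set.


τ IS a topology on X.

Axiom (T1): ∅ ∈ τ? Yes; X ∈ τ? Yes.
Axiom (T2/T3): check pairwise unions and intersections of members of τ.
All pairwise intersections and unions checked — each lies in τ. Therefore τ satisfies (T1), (T2), (T3): it IS a topology on X.


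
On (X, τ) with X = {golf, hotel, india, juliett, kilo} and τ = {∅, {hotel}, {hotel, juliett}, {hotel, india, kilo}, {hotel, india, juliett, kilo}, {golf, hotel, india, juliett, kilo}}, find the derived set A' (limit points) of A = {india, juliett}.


A' = {golf, kilo}

For each x ∈ X, list the open sets U ∈ τ with x ∈ U, then check whether U ∩ (A ∖ {x}) ≠ ∅ for every such U.
  x = golf: opens ∋ x are {golf, hotel, india, juliett, kilo}; each meets A ∖ {golf}, so x IS a limit point.
  x = hotel: open {hotel} ∋ x has {hotel} ∩ (A ∖ {hotel}) = ∅, so x is NOT a limit point.
  x = india: open {hotel, india, kilo} ∋ x has {hotel, india, kilo} ∩ (A ∖ {india}) = ∅, so x is NOT a limit point.
  x = juliett: open {hotel, juliett} ∋ x has {hotel, juliett} ∩ (A ∖ {juliett}) = ∅, so x is NOT a limit point.
  x = kilo: opens ∋ x are {hotel, india, kilo}, {hotel, india, juliett, kilo}, {golf, hotel, india, juliett, kilo}; each meets A ∖ {kilo}, so x IS a limit point.
Collecting: A' = {golf, kilo}.


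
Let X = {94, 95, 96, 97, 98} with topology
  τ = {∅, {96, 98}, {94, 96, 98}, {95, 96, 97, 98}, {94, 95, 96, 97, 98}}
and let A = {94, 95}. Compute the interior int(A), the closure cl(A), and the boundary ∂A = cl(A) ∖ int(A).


int(A) = ∅, cl(A) = {94, 95, 97}, ∂A = {94, 95, 97}.

Closed sets in (X, τ) are complements of opens:
  closed(X, τ) = {∅, {94}, {95, 97}, {94, 95, 97}, {94, 95, 96, 97, 98}}.
int(A) = ⋃ {U ∈ τ : U ⊆ A}. Opens contained in A: ∅.
Taking the union of these: int(A) = ∅.
cl(A) = ⋂ {C closed : A ⊆ C}. Closed sets containing A: {94, 95, 97}, {94, 95, 96, 97, 98}.
Intersecting these: cl(A) = {94, 95, 97}.
∂A = cl(A) ∖ int(A) = {94, 95, 97} ∖ ∅ = {94, 95, 97}.


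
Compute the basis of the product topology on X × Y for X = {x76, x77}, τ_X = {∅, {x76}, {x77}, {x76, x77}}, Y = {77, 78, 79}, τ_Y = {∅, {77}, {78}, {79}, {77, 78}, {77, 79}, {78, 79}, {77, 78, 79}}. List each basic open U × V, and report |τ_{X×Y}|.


Basis B = {∅ × ∅, {x76} × {77}, {x76} × {78}, {x76} × {79}, {x77} × {77}, {x77} × {78}, {x77} × {79}, {x76} × {77, 78}, {x76} × {77, 79}, {x76, x77} × {77}, {x76} × {78, 79}, {x76, x77} × {78}, {x76, x77} × {79}, {x77} × {77, 78}, {x77} × {77, 79}, {x77} × {78, 79}, {x76} × {77, 78, 79}, {x77} × {77, 78, 79}, {x76, x77} × {77, 78}, {x76, x77} × {77, 79}, {x76, x77} × {78, 79}, {x76, x77} × {77, 78, 79}}; |τ_{X×Y}| = 64.

Enumerate products U × V with U ∈ τ_X, V ∈ τ_Y (deduplicated):
  ∅ × ∅ = {} (∅)
  {x76} × {77} = {(x76,77)}
  {x76} × {78} = {(x76,78)}
  {x76} × {79} = {(x76,79)}
  {x77} × {77} = {(x77,77)}
  {x77} × {78} = {(x77,78)}
  {x77} × {79} = {(x77,79)}
  {x76} × {77, 78} = {(x76,77), (x76,78)}
  {x76} × {77, 79} = {(x76,77), (x76,79)}
  {x76, x77} × {77} = {(x76,77), (x77,77)}
  {x76} × {78, 79} = {(x76,78), (x76,79)}
  {x76, x77} × {78} = {(x76,78), (x77,78)}
  {x76, x77} × {79} = {(x76,79), (x77,79)}
  {x77} × {77, 78} = {(x77,77), (x77,78)}
  {x77} × {77, 79} = {(x77,77), (x77,79)}
  {x77} × {78, 79} = {(x77,78), (x77,79)}
  {x76} × {77, 78, 79} = {(x76,77), (x76,78), (x76,79)}
  {x77} × {77, 78, 79} = {(x77,77), (x77,78), (x77,79)}
  {x76, x77} × {77, 78} = {(x76,77), (x76,78), (x77,77), (x77,78)}
  {x76, x77} × {77, 79} = {(x76,77), (x76,79), (x77,77), (x77,79)}
  {x76, x77} × {78, 79} = {(x76,78), (x76,79), (x77,78), (x77,79)}
  {x76, x77} × {77, 78, 79} = {(x76,77), (x76,78), (x76,79), (x77,77), (x77,78), (x77,79)}
These 22 distinct sets form the basis B.
Close under arbitrary unions to get τ_{X×Y}; counting gives |τ_{X×Y}| = 64.
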